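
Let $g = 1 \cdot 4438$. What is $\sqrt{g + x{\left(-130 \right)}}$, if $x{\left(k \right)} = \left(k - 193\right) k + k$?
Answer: $\sqrt{46298} \approx 215.17$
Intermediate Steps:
$x{\left(k \right)} = k + k \left(-193 + k\right)$ ($x{\left(k \right)} = \left(-193 + k\right) k + k = k \left(-193 + k\right) + k = k + k \left(-193 + k\right)$)
$g = 4438$
$\sqrt{g + x{\left(-130 \right)}} = \sqrt{4438 - 130 \left(-192 - 130\right)} = \sqrt{4438 - -41860} = \sqrt{4438 + 41860} = \sqrt{46298}$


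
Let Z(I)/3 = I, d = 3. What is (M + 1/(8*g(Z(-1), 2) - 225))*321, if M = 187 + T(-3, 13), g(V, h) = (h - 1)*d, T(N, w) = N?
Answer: 3957181/67 ≈ 59062.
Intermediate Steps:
Z(I) = 3*I
g(V, h) = -3 + 3*h (g(V, h) = (h - 1)*3 = (-1 + h)*3 = -3 + 3*h)
M = 184 (M = 187 - 3 = 184)
(M + 1/(8*g(Z(-1), 2) - 225))*321 = (184 + 1/(8*(-3 + 3*2) - 225))*321 = (184 + 1/(8*(-3 + 6) - 225))*321 = (184 + 1/(8*3 - 225))*321 = (184 + 1/(24 - 225))*321 = (184 + 1/(-201))*321 = (184 - 1/201)*321 = (36983/201)*321 = 3957181/67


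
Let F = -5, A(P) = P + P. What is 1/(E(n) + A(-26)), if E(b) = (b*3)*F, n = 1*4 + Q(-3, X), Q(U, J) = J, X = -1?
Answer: -1/97 ≈ -0.010309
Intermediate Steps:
A(P) = 2*P
n = 3 (n = 1*4 - 1 = 4 - 1 = 3)
E(b) = -15*b (E(b) = (b*3)*(-5) = (3*b)*(-5) = -15*b)
1/(E(n) + A(-26)) = 1/(-15*3 + 2*(-26)) = 1/(-45 - 52) = 1/(-97) = -1/97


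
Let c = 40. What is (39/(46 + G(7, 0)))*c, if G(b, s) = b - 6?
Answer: 1560/47 ≈ 33.191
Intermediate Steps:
G(b, s) = -6 + b
(39/(46 + G(7, 0)))*c = (39/(46 + (-6 + 7)))*40 = (39/(46 + 1))*40 = (39/47)*40 = 1560/47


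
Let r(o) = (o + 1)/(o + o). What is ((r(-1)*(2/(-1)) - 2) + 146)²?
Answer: 20736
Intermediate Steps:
r(o) = (1 + o)/(2*o) (r(o) = (1 + o)/((2*o)) = (1 + o)*(1/(2*o)) = (1 + o)/(2*o))
((r(-1)*(2/(-1)) - 2) + 146)² = ((((½)*(1 - 1)/(-1))*(2/(-1)) - 2) + 146)² = ((((½)*(-1)*0)*(2*(-1)) - 2) + 146)² = ((0*(-2) - 2) + 146)² = ((0 - 2) + 146)² = (-2 + 146)² = 144² = 20736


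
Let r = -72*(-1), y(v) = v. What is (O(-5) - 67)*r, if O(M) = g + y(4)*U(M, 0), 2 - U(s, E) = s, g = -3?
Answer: -3024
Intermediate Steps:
U(s, E) = 2 - s
r = 72
O(M) = 5 - 4*M (O(M) = -3 + 4*(2 - M) = -3 + (8 - 4*M) = 5 - 4*M)
(O(-5) - 67)*r = ((5 - 4*(-5)) - 67)*72 = ((5 + 20) - 67)*72 = (25 - 67)*72 = -42*72 = -3024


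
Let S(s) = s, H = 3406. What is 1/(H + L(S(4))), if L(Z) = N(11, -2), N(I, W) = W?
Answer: 1/3404 ≈ 0.00029377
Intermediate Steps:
L(Z) = -2
1/(H + L(S(4))) = 1/(3406 - 2) = 1/3404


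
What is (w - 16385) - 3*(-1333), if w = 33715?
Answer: 21329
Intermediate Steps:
(w - 16385) - 3*(-1333) = (33715 - 16385) - 3*(-1333) = 17330 + 3999 = 21329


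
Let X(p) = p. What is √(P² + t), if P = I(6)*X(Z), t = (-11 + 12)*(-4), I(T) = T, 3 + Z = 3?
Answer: 2*I ≈ 2.0*I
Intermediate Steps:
Z = 0 (Z = -3 + 3 = 0)
t = -4 (t = 1*(-4) = -4)
P = 0 (P = 6*0 = 0)
√(P² + t) = √(0² - 4) = √(0 - 4) = √(-4) = 2*I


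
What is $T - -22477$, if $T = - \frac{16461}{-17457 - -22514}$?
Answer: $\frac{113649728}{5057} \approx 22474.0$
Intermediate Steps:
$T = - \frac{16461}{5057}$ ($T = - \frac{16461}{-17457 + 22514} = - \frac{16461}{5057} \approx -3.2551$)
$T - -22477 = - \frac{16461}{5057} - -22477 = - \frac{16461}{5057} + 22477 = \frac{113649728}{5057}$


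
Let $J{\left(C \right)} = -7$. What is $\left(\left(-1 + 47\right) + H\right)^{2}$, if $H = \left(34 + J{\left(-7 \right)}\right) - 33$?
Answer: $1600$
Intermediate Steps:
$H = -6$ ($H = \left(34 - 7\right) - 33 = 27 - 33 = -6$)
$\left(\left(-1 + 47\right) + H\right)^{2} = \left(\left(-1 + 47\right) - 6\right)^{2} = \left(46 - 6\right)^{2} = 40^{2} = 1600$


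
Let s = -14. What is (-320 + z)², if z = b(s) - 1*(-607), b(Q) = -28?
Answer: 67081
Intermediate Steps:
z = 579 (z = -28 - 1*(-607) = -28 + 607 = 579)
(-320 + z)² = (-320 + 579)² = 259² = 67081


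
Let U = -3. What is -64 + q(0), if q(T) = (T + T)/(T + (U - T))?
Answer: -64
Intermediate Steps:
q(T) = -2*T/3 (q(T) = (T + T)/(T + (-3 - T)) = (2*T)/(-3) = (2*T)*(-⅓) = -2*T/3)
-64 + q(0) = -64 - ⅔*0 = -64 + 0 = -64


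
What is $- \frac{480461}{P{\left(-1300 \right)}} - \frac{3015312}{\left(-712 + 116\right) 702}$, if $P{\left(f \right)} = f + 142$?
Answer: $\frac{2840455139}{6729138} \approx 422.11$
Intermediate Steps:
$P{\left(f \right)} = 142 + f$
$- \frac{480461}{P{\left(-1300 \right)}} - \frac{3015312}{\left(-712 + 116\right) 702} = - \frac{480461}{142 - 1300} - \frac{3015312}{\left(-712 + 116\right) 702} = - \frac{480461}{-1158} - \frac{3015312}{\left(-596\right) 702} = \left(-480461\right) \left(- \frac{1}{1158}\right) - \frac{3015312}{-418392} = \frac{480461}{1158} - - \frac{125638}{17433} = \frac{480461}{1158} + \frac{125638}{17433} = \frac{2840455139}{6729138}$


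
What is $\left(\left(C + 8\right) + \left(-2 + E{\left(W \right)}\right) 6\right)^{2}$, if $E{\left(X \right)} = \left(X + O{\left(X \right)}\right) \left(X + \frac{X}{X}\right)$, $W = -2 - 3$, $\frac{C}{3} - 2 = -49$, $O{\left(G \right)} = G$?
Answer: $9025$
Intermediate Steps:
$C = -141$ ($C = 6 + 3 \left(-49\right) = 6 - 147 = -141$)
$W = -5$
$E{\left(X \right)} = 2 X \left(1 + X\right)$ ($E{\left(X \right)} = \left(X + X\right) \left(X + \frac{X}{X}\right) = 2 X \left(X + 1\right) = 2 X \left(1 + X\right)$)
$\left(\left(C + 8\right) + \left(-2 + E{\left(W \right)}\right) 6\right)^{2} = \left(\left(-141 + 8\right) + \left(-2 + 2 \left(-5\right) \left(1 - 5\right)\right) 6\right)^{2} = \left(-133 + \left(-2 + 2 \left(-5\right) \left(-4\right)\right) 6\right)^{2} = \left(-133 + \left(-2 + 40\right) 6\right)^{2} = \left(-133 + 38 \cdot 6\right)^{2} = \left(-133 + 228\right)^{2} = 95^{2} = 9025$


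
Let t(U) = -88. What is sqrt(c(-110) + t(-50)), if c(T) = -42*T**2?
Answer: 152*I*sqrt(22) ≈ 712.94*I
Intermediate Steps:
sqrt(c(-110) + t(-50)) = sqrt(-42*(-110)**2 - 88) = sqrt(-42*12100 - 88) = sqrt(-508200 - 88) = sqrt(-508288) = 152*I*sqrt(22)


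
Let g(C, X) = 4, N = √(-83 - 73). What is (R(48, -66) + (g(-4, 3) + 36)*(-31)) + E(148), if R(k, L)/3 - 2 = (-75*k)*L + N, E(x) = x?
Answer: 711714 + 6*I*√39 ≈ 7.1171e+5 + 37.47*I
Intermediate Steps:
N = 2*I*√39 (N = √(-156) = 2*I*√39 ≈ 12.49*I)
R(k, L) = 6 - 225*L*k + 6*I*√39 (R(k, L) = 6 + 3*((-75*k)*L + 2*I*√39) = 6 + 3*(-75*L*k + 2*I*√39) = 6 + (-225*L*k + 6*I*√39) = 6 - 225*L*k + 6*I*√39)
(R(48, -66) + (g(-4, 3) + 36)*(-31)) + E(148) = ((6 - 225*(-66)*48 + 6*I*√39) + (4 + 36)*(-31)) + 148 = ((6 + 712800 + 6*I*√39) + 40*(-31)) + 148 = ((712806 + 6*I*√39) - 1240) + 148 = (711566 + 6*I*√39) + 148 = 711714 + 6*I*√39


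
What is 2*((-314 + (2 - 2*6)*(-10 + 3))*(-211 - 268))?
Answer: 233752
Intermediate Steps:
2*((-314 + (2 - 2*6)*(-10 + 3))*(-211 - 268)) = 2*((-314 + (2 - 12)*(-7))*(-479)) = 2*((-314 - 10*(-7))*(-479)) = 2*((-314 + 70)*(-479)) = 2*(-244*(-479)) = 2*116876 = 233752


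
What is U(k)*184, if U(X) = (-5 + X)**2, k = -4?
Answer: 14904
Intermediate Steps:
U(k)*184 = (-5 - 4)**2*184 = (-9)**2*184 = 81*184 = 14904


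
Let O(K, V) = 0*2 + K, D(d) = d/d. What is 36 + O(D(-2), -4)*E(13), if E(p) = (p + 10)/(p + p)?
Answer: 959/26 ≈ 36.885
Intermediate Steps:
E(p) = (10 + p)/(2*p) (E(p) = (10 + p)/((2*p)) = (10 + p)*(1/(2*p)) = (10 + p)/(2*p))
D(d) = 1
O(K, V) = K (O(K, V) = 0 + K = K)
36 + O(D(-2), -4)*E(13) = 36 + 1*((1/2)*(10 + 13)/13) = 36 + 1*((1/2)*(1/13)*23) = 36 + 1*(23/26) = 36 + 23/26 = 959/26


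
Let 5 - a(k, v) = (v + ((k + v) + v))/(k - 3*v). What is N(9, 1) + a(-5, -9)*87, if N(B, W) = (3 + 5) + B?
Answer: 6364/11 ≈ 578.54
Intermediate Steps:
N(B, W) = 8 + B
a(k, v) = 5 - (k + 3*v)/(k - 3*v) (a(k, v) = 5 - (v + ((k + v) + v))/(k - 3*v) = 5 - (v + (k + 2*v))/(k - 3*v) = 5 - (k + 3*v)/(k - 3*v))
N(9, 1) + a(-5, -9)*87 = (8 + 9) + (2*(-9*(-9) + 2*(-5))/(-5 - 3*(-9)))*87 = 17 + (2*(81 - 10)/(-5 + 27))*87 = 17 + (2*71/22)*87 = 17 + (2*(1/22)*71)*87 = 17 + (71/11)*87 = 17 + 6177/11 = 6364/11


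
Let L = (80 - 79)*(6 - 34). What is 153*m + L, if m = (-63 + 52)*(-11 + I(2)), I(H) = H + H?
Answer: 11753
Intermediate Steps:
I(H) = 2*H
m = 77 (m = (-63 + 52)*(-11 + 2*2) = -11*(-11 + 4) = -11*(-7) = 77)
L = -28 (L = 1*(-28) = -28)
153*m + L = 153*77 - 28 = 11781 - 28 = 11753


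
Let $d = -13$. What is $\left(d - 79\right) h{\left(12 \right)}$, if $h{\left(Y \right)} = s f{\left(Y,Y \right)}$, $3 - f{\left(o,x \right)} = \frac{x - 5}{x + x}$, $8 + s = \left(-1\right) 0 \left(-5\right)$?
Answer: $\frac{5980}{3} \approx 1993.3$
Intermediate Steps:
$s = -8$ ($s = -8 + \left(-1\right) 0 \left(-5\right) = -8 + 0 \left(-5\right) = -8 + 0 = -8$)
$f{\left(o,x \right)} = 3 - \frac{-5 + x}{2 x}$ ($f{\left(o,x \right)} = 3 - \frac{x - 5}{x + x} = 3 - \frac{-5 + x}{2 x}$)
$h{\left(Y \right)} = - \frac{20 \left(1 + Y\right)}{Y}$ ($h{\left(Y \right)} = - 8 \frac{5 \left(1 + Y\right)}{2 Y} = - \frac{20 \left(1 + Y\right)}{Y}$)
$\left(d - 79\right) h{\left(12 \right)} = \left(-13 - 79\right) \left(-20 - \frac{20}{12}\right) = - 92 \left(-20 - \frac{5}{3}\right) = \left(-92\right) \left(- \frac{65}{3}\right) = \frac{5980}{3}$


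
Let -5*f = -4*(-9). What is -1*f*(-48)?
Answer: -1728/5 ≈ -345.60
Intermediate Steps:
f = -36/5 (f = -(-4)*(-9)/5 = -1/5*36 = -36/5 ≈ -7.2000)
-1*f*(-48) = -1*(-36/5)*(-48) = -(-36)*(-48)/5 = -1*1728/5 = -1728/5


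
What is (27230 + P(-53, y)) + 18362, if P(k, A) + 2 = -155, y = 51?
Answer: 45435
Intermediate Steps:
P(k, A) = -157 (P(k, A) = -2 - 155 = -157)
(27230 + P(-53, y)) + 18362 = (27230 - 157) + 18362 = 27073 + 18362 = 45435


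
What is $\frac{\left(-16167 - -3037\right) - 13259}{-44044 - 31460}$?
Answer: $\frac{2399}{6864} \approx 0.3495$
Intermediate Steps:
$\frac{\left(-16167 - -3037\right) - 13259}{-44044 - 31460} = \frac{\left(-16167 + 3037\right) - 13259}{-75504} = \left(-13130 - 13259\right) \left(- \frac{1}{75504}\right) = \left(-26389\right) \left(- \frac{1}{75504}\right) = \frac{2399}{6864}$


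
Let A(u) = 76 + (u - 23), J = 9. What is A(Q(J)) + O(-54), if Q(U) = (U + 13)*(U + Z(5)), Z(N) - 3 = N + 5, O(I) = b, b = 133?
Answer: 670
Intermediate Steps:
O(I) = 133
Z(N) = 8 + N (Z(N) = 3 + (N + 5) = 3 + (5 + N) = 8 + N)
Q(U) = (13 + U)**2 (Q(U) = (U + 13)*(U + (8 + 5)) = (13 + U)*(U + 13) = (13 + U)*(13 + U) = (13 + U)**2)
A(u) = 53 + u (A(u) = 76 + (-23 + u) = 53 + u)
A(Q(J)) + O(-54) = (53 + (169 + 9**2 + 26*9)) + 133 = (53 + (169 + 81 + 234)) + 133 = (53 + 484) + 133 = 537 + 133 = 670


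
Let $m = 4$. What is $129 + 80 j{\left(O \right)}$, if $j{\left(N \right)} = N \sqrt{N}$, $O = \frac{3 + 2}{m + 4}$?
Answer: $129 + \frac{25 \sqrt{10}}{2} \approx 168.53$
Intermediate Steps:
$O = \frac{5}{8}$ ($O = \frac{3 + 2}{4 + 4} = \frac{5}{8} \approx 0.625$)
$j{\left(N \right)} = N^{\frac{3}{2}}$
$129 + 80 j{\left(O \right)} = 129 + 80 \left(\frac{5}{8}\right)^{\frac{3}{2}} = 129 + 80 \frac{5 \sqrt{10}}{32} = 129 + \frac{25 \sqrt{10}}{2}$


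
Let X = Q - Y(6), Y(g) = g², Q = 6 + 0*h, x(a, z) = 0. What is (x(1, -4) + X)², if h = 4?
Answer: 900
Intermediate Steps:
Q = 6 (Q = 6 + 0*4 = 6 + 0 = 6)
X = -30 (X = 6 - 1*6² = 6 - 1*36 = 6 - 36 = -30)
(x(1, -4) + X)² = (0 - 30)² = (-30)² = 900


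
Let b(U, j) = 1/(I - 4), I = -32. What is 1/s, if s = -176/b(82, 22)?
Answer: 1/6336 ≈ 0.00015783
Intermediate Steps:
b(U, j) = -1/36 (b(U, j) = 1/(-32 - 4) = 1/(-36) = -1/36)
s = 6336 (s = -176/(-1/36) = -176*(-36) = 6336)
1/s = 1/6336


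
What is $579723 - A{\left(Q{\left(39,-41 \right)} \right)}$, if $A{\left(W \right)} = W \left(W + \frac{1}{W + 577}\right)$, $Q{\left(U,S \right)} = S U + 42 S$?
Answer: $- \frac{28672931913}{2744} \approx -1.0449 \cdot 10^{7}$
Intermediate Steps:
$Q{\left(U,S \right)} = 42 S + S U$
$A{\left(W \right)} = W \left(W + \frac{1}{577 + W}\right)$
$579723 - A{\left(Q{\left(39,-41 \right)} \right)} = 579723 - \frac{- 41 \left(42 + 39\right) \left(1 + \left(- 41 \left(42 + 39\right)\right)^{2} + 577 \left(- 41 \left(42 + 39\right)\right)\right)}{577 - 41 \left(42 + 39\right)} = 579723 - \frac{\left(-41\right) 81 \left(1 + \left(\left(-41\right) 81\right)^{2} + 577 \left(\left(-41\right) 81\right)\right)}{577 - 3321} = 579723 - - \frac{3321 \left(1 + \left(-3321\right)^{2} + 577 \left(-3321\right)\right)}{577 - 3321} = 579723 - - \frac{3321 \left(1 + 11029041 - 1916217\right)}{-2744} = 579723 - \left(-3321\right) \left(- \frac{1}{2744}\right) 9112825 = 579723 - \frac{30263691825}{2744} = - \frac{28672931913}{2744}$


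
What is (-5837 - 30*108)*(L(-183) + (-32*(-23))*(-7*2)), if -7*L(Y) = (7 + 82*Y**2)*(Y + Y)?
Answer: -9122405895254/7 ≈ -1.3032e+12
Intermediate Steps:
L(Y) = -2*Y*(7 + 82*Y**2)/7 (L(Y) = -(7 + 82*Y**2)*(Y + Y)/7 = -(7 + 82*Y**2)*2*Y/7 = -2*Y*(7 + 82*Y**2)/7)
(-5837 - 30*108)*(L(-183) + (-32*(-23))*(-7*2)) = (-5837 - 30*108)*((-2*(-183) - 164/7*(-183)**3) + (-32*(-23))*(-7*2)) = (-5837 - 3240)*((366 - 164/7*(-6128487)) + 736*(-14)) = -9077*((366 + 1005071868/7) - 10304) = -9077*(1005074430/7 - 10304) = -9077*1005002302/7 = -9122405895254/7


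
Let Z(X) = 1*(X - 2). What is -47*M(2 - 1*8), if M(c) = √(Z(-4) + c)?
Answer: -94*I*√3 ≈ -162.81*I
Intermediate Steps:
Z(X) = -2 + X (Z(X) = 1*(-2 + X) = -2 + X)
M(c) = √(-6 + c) (M(c) = √((-2 - 4) + c) = √(-6 + c))
-47*M(2 - 1*8) = -47*√(-6 + (2 - 1*8)) = -47*√(-6 + (2 - 8)) = -47*√(-6 - 6) = -94*I*√3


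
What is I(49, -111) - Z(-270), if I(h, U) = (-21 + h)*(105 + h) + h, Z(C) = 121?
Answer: 4240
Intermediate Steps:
I(h, U) = h + (-21 + h)*(105 + h)
I(49, -111) - Z(-270) = (-2205 + 49² + 85*49) - 1*121 = (-2205 + 2401 + 4165) - 121 = 4361 - 121 = 4240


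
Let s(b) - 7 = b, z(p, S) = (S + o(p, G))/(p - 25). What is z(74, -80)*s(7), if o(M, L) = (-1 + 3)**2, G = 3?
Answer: -152/7 ≈ -21.714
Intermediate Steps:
o(M, L) = 4 (o(M, L) = 2**2 = 4)
z(p, S) = (4 + S)/(-25 + p) (z(p, S) = (S + 4)/(p - 25) = (4 + S)/(-25 + p))
s(b) = 7 + b
z(74, -80)*s(7) = ((4 - 80)/(-25 + 74))*(7 + 7) = (-76/49)*14 = ((1/49)*(-76))*14 = -76/49*14 = -152/7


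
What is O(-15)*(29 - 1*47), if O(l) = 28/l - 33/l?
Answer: -6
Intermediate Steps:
O(l) = -5/l
O(-15)*(29 - 1*47) = (-5/(-15))*(29 - 1*47) = (-5*(-1/15))*(29 - 47) = (⅓)*(-18) = -6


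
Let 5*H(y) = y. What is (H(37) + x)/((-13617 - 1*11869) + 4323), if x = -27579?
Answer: 137858/105815 ≈ 1.3028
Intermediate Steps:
H(y) = y/5
(H(37) + x)/((-13617 - 1*11869) + 4323) = ((⅕)*37 - 27579)/((-13617 - 1*11869) + 4323) = (37/5 - 27579)/((-13617 - 11869) + 4323) = -137858/(5*(-25486 + 4323)) = -137858/5/(-21163) = -137858/5*(-1/21163) = 137858/105815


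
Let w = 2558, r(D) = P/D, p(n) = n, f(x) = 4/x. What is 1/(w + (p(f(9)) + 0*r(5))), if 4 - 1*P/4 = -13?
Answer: 9/23026 ≈ 0.00039086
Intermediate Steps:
P = 68 (P = 16 - 4*(-13) = 16 + 52 = 68)
r(D) = 68/D
1/(w + (p(f(9)) + 0*r(5))) = 1/(2558 + (4/9 + 0*(68/5))) = 1/(2558 + (4/9 + 0)) = 1/(2558 + 4/9) = 1/(23026/9) = 9/23026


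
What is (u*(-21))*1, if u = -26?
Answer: 546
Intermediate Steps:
(u*(-21))*1 = -26*(-21)*1 = 546*1 = 546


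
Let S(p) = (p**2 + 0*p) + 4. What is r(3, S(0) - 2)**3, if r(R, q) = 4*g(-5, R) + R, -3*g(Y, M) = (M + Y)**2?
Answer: -343/27 ≈ -12.704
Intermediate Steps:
S(p) = 4 + p**2 (S(p) = (p**2 + 0) + 4 = p**2 + 4 = 4 + p**2)
g(Y, M) = -(M + Y)**2/3
r(R, q) = R - 4*(-5 + R)**2/3 (r(R, q) = 4*(-(R - 5)**2/3) + R = 4*(-(-5 + R)**2/3) + R = -4*(-5 + R)**2/3 + R = R - 4*(-5 + R)**2/3)
r(3, S(0) - 2)**3 = (3 - 4*(-5 + 3)**2/3)**3 = (3 - 4/3*(-2)**2)**3 = (3 - 4/3*4)**3 = (3 - 16/3)**3 = (-7/3)**3 = -343/27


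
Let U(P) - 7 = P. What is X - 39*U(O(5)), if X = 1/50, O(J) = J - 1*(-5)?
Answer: -33149/50 ≈ -662.98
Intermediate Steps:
O(J) = 5 + J (O(J) = J + 5 = 5 + J)
U(P) = 7 + P
X = 1/50 ≈ 0.020000
X - 39*U(O(5)) = 1/50 - 39*(7 + (5 + 5)) = 1/50 - 39*(7 + 10) = 1/50 - 39*17 = 1/50 - 663 = -33149/50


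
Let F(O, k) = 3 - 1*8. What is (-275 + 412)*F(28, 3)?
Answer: -685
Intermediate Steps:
F(O, k) = -5 (F(O, k) = 3 - 8 = -5)
(-275 + 412)*F(28, 3) = (-275 + 412)*(-5) = 137*(-5) = -685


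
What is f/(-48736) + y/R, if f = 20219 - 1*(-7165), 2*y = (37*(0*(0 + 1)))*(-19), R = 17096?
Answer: -3423/6092 ≈ -0.56188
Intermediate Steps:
y = 0 (y = ((37*(0*(0 + 1)))*(-19))/2 = ((37*(0*1))*(-19))/2 = ((37*0)*(-19))/2 = (0*(-19))/2 = (½)*0 = 0)
f = 27384 (f = 20219 + 7165 = 27384)
f/(-48736) + y/R = 27384/(-48736) + 0/17096 = 27384*(-1/48736) + 0*(1/17096) = -3423/6092 + 0 = -3423/6092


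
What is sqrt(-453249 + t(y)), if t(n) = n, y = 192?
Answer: I*sqrt(453057) ≈ 673.09*I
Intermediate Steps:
sqrt(-453249 + t(y)) = sqrt(-453249 + 192) = sqrt(-453057) = I*sqrt(453057)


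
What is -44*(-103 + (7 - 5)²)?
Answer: 4356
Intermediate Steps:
-44*(-103 + (7 - 5)²) = -44*(-103 + 2²) = -44*(-103 + 4) = -44*(-99) = 4356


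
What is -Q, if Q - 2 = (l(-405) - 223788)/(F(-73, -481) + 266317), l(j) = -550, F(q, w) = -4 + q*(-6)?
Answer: -309164/266751 ≈ -1.1590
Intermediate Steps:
F(q, w) = -4 - 6*q
Q = 309164/266751 (Q = 2 + (-550 - 223788)/((-4 - 6*(-73)) + 266317) = 2 - 224338/((-4 + 438) + 266317) = 2 - 224338/(434 + 266317) = 2 - 224338/266751 = 309164/266751 ≈ 1.1590)
-Q = -1*309164/266751 = -309164/266751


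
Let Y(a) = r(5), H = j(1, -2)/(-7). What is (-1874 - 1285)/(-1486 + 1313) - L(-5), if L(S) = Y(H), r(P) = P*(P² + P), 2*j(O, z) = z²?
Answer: -22791/173 ≈ -131.74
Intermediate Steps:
j(O, z) = z²/2
H = -2/7 (H = ((½)*(-2)²)/(-7) = ((½)*4)*(-⅐) = 2*(-⅐) = -2/7 ≈ -0.28571)
r(P) = P*(P + P²)
Y(a) = 150 (Y(a) = 5²*(1 + 5) = 25*6 = 150)
L(S) = 150
(-1874 - 1285)/(-1486 + 1313) - L(-5) = (-1874 - 1285)/(-1486 + 1313) - 1*150 = -3159/(-173) - 150 = -3159*(-1/173) - 150 = 3159/173 - 150 = -22791/173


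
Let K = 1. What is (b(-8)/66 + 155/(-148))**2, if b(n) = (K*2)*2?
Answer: 23222761/23853456 ≈ 0.97356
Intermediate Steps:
b(n) = 4 (b(n) = (1*2)*2 = 2*2 = 4)
(b(-8)/66 + 155/(-148))**2 = (4/66 + 155/(-148))**2 = (4*(1/66) + 155*(-1/148))**2 = (2/33 - 155/148)**2 = (-4819/4884)**2 = 23222761/23853456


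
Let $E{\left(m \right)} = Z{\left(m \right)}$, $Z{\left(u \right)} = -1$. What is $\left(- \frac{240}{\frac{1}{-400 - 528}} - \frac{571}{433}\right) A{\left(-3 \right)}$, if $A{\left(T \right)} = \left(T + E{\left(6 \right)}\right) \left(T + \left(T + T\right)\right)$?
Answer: $\frac{3471738804}{433} \approx 8.0179 \cdot 10^{6}$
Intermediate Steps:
$E{\left(m \right)} = -1$
$A{\left(T \right)} = 3 T \left(-1 + T\right)$ ($A{\left(T \right)} = \left(T - 1\right) \left(T + \left(T + T\right)\right) = \left(-1 + T\right) \left(T + 2 T\right) = \left(-1 + T\right) 3 T = 3 T \left(-1 + T\right)$)
$\left(- \frac{240}{\frac{1}{-400 - 528}} - \frac{571}{433}\right) A{\left(-3 \right)} = \left(- \frac{240}{\frac{1}{-400 - 528}} - \frac{571}{433}\right) 3 \left(-3\right) \left(-1 - 3\right) = \left(- \frac{240}{\frac{1}{-928}} - \frac{571}{433}\right) 3 \left(-3\right) \left(-4\right) = \left(- \frac{240}{- \frac{1}{928}} - \frac{571}{433}\right) 36 = \left(\left(-240\right) \left(-928\right) - \frac{571}{433}\right) 36 = \left(222720 - \frac{571}{433}\right) 36 = \frac{96437189}{433} \cdot 36 = \frac{3471738804}{433}$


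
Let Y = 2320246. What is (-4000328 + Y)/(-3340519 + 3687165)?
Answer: -840041/173323 ≈ -4.8467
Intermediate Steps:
(-4000328 + Y)/(-3340519 + 3687165) = (-4000328 + 2320246)/(-3340519 + 3687165) = -1680082/346646 = -1680082*1/346646 = -840041/173323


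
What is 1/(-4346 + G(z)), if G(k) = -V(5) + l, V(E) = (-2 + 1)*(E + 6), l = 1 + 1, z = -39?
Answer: -1/4333 ≈ -0.00023079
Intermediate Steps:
l = 2
V(E) = -6 - E (V(E) = -(6 + E) = -6 - E)
G(k) = 13 (G(k) = -(-6 - 1*5) + 2 = -(-6 - 5) + 2 = -1*(-11) + 2 = 11 + 2 = 13)
1/(-4346 + G(z)) = 1/(-4346 + 13) = 1/(-4333) = -1/4333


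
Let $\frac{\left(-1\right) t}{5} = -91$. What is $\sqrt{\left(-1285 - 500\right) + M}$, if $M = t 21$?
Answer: $\sqrt{7770} \approx 88.148$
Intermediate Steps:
$t = 455$ ($t = \left(-5\right) \left(-91\right) = 455$)
$M = 9555$ ($M = 455 \cdot 21 = 9555$)
$\sqrt{\left(-1285 - 500\right) + M} = \sqrt{\left(-1285 - 500\right) + 9555} = \sqrt{-1785 + 9555} = \sqrt{7770}$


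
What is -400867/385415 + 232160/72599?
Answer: 3177652793/1472670715 ≈ 2.1577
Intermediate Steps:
-400867/385415 + 232160/72599 = 3177652793/1472670715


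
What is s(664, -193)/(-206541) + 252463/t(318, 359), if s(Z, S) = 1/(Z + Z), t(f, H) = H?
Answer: 69247179521065/98468834832 ≈ 703.24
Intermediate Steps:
s(Z, S) = 1/(2*Z)
s(664, -193)/(-206541) + 252463/t(318, 359) = ((½)/664)/(-206541) + 252463/359 = ((½)*(1/664))*(-1/206541) + 252463*(1/359) = (1/1328)*(-1/206541) + 252463/359 = -1/274286448 + 252463/359 = 69247179521065/98468834832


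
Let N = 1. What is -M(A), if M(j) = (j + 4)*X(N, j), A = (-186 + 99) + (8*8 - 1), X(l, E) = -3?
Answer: -60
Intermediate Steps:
A = -24 (A = -87 + (64 - 1) = -87 + 63 = -24)
M(j) = -12 - 3*j (M(j) = (j + 4)*(-3) = (4 + j)*(-3) = -12 - 3*j)
-M(A) = -(-12 - 3*(-24)) = -(-12 + 72) = -1*60 = -60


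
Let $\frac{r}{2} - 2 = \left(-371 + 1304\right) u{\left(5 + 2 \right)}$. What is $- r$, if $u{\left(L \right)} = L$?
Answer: $-13066$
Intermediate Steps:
$r = 13066$ ($r = 4 + 2 \left(-371 + 1304\right) \left(5 + 2\right) = 4 + 2 \cdot 933 \cdot 7 = 4 + 2 \cdot 6531 = 4 + 13062 = 13066$)
$- r = \left(-1\right) 13066 = -13066$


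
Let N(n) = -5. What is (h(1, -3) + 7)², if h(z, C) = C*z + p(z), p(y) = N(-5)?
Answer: 1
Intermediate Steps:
p(y) = -5
h(z, C) = -5 + C*z (h(z, C) = C*z - 5 = -5 + C*z)
(h(1, -3) + 7)² = ((-5 - 3*1) + 7)² = ((-5 - 3) + 7)² = (-8 + 7)² = (-1)² = 1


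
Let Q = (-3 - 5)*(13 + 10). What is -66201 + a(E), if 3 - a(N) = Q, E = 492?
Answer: -66014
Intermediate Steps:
Q = -184 (Q = -8*23 = -184)
a(N) = 187 (a(N) = 3 - 1*(-184) = 3 + 184 = 187)
-66201 + a(E) = -66201 + 187 = -66014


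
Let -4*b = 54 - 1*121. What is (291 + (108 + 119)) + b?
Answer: 2139/4 ≈ 534.75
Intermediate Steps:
b = 67/4 (b = -(54 - 1*121)/4 = -(54 - 121)/4 = -1/4*(-67) = 67/4 ≈ 16.750)
(291 + (108 + 119)) + b = (291 + (108 + 119)) + 67/4 = (291 + 227) + 67/4 = 518 + 67/4 = 2139/4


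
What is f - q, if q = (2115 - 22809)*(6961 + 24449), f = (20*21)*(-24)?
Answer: 649988460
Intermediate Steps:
f = -10080 (f = 420*(-24) = -10080)
q = -649998540 (q = -20694*31410 = -649998540)
f - q = -10080 - 1*(-649998540) = -10080 + 649998540 = 649988460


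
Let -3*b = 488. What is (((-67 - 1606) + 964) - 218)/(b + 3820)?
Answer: -2781/10972 ≈ -0.25346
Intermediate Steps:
b = -488/3 (b = -1/3*488 = -488/3 ≈ -162.67)
(((-67 - 1606) + 964) - 218)/(b + 3820) = (((-67 - 1606) + 964) - 218)/(-488/3 + 3820) = ((-1673 + 964) - 218)/(10972/3) = (-709 - 218)*(3/10972) = -927*3/10972 = -2781/10972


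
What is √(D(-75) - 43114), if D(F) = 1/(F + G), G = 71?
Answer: I*√172457/2 ≈ 207.64*I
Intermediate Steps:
D(F) = 1/(71 + F) (D(F) = 1/(F + 71) = 1/(71 + F))
√(D(-75) - 43114) = √(1/(71 - 75) - 43114) = √(1/(-4) - 43114) = √(-¼ - 43114) = √(-172457/4) = I*√172457/2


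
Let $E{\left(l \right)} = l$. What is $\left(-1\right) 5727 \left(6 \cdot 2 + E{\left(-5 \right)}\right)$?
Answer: $-40089$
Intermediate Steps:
$\left(-1\right) 5727 \left(6 \cdot 2 + E{\left(-5 \right)}\right) = \left(-1\right) 5727 \left(6 \cdot 2 - 5\right) = - 5727 \left(12 - 5\right) = \left(-5727\right) 7 = -40089$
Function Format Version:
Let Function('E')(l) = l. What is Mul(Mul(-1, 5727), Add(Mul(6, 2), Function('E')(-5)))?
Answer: -40089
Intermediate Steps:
Mul(Mul(-1, 5727), Add(Mul(6, 2), Function('E')(-5))) = Mul(Mul(-1, 5727), Add(Mul(6, 2), -5)) = Mul(-5727, Add(12, -5)) = Mul(-5727, 7) = -40089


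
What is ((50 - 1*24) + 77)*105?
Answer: 10815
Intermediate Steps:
((50 - 1*24) + 77)*105 = ((50 - 24) + 77)*105 = (26 + 77)*105 = 103*105 = 10815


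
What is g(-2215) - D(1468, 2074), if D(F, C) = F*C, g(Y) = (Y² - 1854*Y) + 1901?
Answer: 5970104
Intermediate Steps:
g(Y) = 1901 + Y² - 1854*Y
D(F, C) = C*F
g(-2215) - D(1468, 2074) = (1901 + (-2215)² - 1854*(-2215)) - 2074*1468 = (1901 + 4906225 + 4106610) - 1*3044632 = 9014736 - 3044632 = 5970104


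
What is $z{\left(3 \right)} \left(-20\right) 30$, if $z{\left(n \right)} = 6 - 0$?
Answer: $-3600$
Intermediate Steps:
$z{\left(n \right)} = 6$ ($z{\left(n \right)} = 6 + 0 = 6$)
$z{\left(3 \right)} \left(-20\right) 30 = 6 \left(-20\right) 30 = \left(-120\right) 30 = -3600$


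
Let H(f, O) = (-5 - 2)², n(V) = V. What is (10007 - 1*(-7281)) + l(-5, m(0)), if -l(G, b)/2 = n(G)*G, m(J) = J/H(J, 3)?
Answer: 17238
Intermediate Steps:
H(f, O) = 49 (H(f, O) = (-7)² = 49)
m(J) = J/49
l(G, b) = -2*G² (l(G, b) = -2*G*G = -2*G²)
(10007 - 1*(-7281)) + l(-5, m(0)) = (10007 - 1*(-7281)) - 2*(-5)² = (10007 + 7281) - 2*25 = 17288 - 50 = 17238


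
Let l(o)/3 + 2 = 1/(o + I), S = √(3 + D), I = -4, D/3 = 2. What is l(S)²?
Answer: 81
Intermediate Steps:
D = 6 (D = 3*2 = 6)
S = 3 (S = √(3 + 6) = √9 = 3)
l(o) = -6 + 3/(-4 + o) (l(o) = -6 + 3/(o - 4) = -6 + 3/(-4 + o))
l(S)² = (3*(9 - 2*3)/(-4 + 3))² = (3*(9 - 6)/(-1))² = (3*(-1)*3)² = (-9)² = 81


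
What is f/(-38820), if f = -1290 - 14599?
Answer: 15889/38820 ≈ 0.40930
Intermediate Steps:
f = -15889
f/(-38820) = -15889/(-38820) = -15889*(-1/38820) = 15889/38820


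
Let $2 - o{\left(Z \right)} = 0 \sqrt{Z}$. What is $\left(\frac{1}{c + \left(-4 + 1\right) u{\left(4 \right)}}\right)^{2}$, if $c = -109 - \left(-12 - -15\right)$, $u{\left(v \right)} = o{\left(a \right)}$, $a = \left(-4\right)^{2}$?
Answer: $\frac{1}{13924} \approx 7.1818 \cdot 10^{-5}$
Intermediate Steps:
$a = 16$
$o{\left(Z \right)} = 2$ ($o{\left(Z \right)} = 2 - 0 \sqrt{Z} = 2 - 0 = 2 + 0 = 2$)
$u{\left(v \right)} = 2$
$c = -112$ ($c = -109 - \left(-12 + 15\right) = -109 - 3 = -112$)
$\left(\frac{1}{c + \left(-4 + 1\right) u{\left(4 \right)}}\right)^{2} = \left(\frac{1}{-112 + \left(-4 + 1\right) 2}\right)^{2} = \left(\frac{1}{-112 - 6}\right)^{2} = \left(\frac{1}{-118}\right)^{2} = \left(- \frac{1}{118}\right)^{2} = \frac{1}{13924}$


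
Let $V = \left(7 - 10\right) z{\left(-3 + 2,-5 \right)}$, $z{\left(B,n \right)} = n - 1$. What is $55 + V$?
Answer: $73$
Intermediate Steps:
$z{\left(B,n \right)} = -1 + n$
$V = 18$ ($V = \left(7 - 10\right) \left(-1 - 5\right) = \left(-3\right) \left(-6\right) = 18$)
$55 + V = 55 + 18 = 73$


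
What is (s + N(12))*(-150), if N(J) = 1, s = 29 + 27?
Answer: -8550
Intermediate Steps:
s = 56
(s + N(12))*(-150) = (56 + 1)*(-150) = 57*(-150) = -8550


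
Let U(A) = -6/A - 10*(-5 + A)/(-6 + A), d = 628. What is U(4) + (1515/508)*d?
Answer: 474059/254 ≈ 1866.4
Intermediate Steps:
U(A) = -6/A - 10*(-5 + A)/(-6 + A)
U(4) + (1515/508)*d = 2*(18 - 5*4**2 + 22*4)/(4*(-6 + 4)) + (1515/508)*628 = 2*(1/4)*(18 - 5*16 + 88)/(-2) + (1515*(1/508))*628 = 2*(1/4)*(-1/2)*(18 - 80 + 88) + (1515/508)*628 = 2*(1/4)*(-1/2)*26 + 237855/127 = -13/2 + 237855/127 = 474059/254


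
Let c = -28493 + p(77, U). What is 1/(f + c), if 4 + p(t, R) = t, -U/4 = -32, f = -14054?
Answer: -1/42474 ≈ -2.3544e-5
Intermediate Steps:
U = 128 (U = -4*(-32) = 128)
p(t, R) = -4 + t
c = -28420 (c = -28493 + (-4 + 77) = -28493 + 73 = -28420)
1/(f + c) = 1/(-14054 - 28420) = 1/(-42474) = -1/42474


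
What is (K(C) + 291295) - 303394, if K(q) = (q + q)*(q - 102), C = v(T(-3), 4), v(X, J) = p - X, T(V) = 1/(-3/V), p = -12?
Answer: -9109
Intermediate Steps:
T(V) = -V/3
v(X, J) = -12 - X
C = -13 (C = -12 - (-1)*(-3)/3 = -12 - 1*1 = -12 - 1 = -13)
K(q) = 2*q*(-102 + q) (K(q) = (2*q)*(-102 + q) = 2*q*(-102 + q))
(K(C) + 291295) - 303394 = (2*(-13)*(-102 - 13) + 291295) - 303394 = (2*(-13)*(-115) + 291295) - 303394 = (2990 + 291295) - 303394 = 294285 - 303394 = -9109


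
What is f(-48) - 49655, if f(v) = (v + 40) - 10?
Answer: -49673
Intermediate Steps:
f(v) = 30 + v (f(v) = (40 + v) - 10 = 30 + v)
f(-48) - 49655 = (30 - 48) - 49655 = -18 - 49655 = -49673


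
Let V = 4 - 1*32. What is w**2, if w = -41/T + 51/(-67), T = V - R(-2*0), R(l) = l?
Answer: 1739761/3519376 ≈ 0.49434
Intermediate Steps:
V = -28 (V = 4 - 32 = -28)
T = -28 (T = -28 - (-2)*0 = -28 - 1*0 = -28 + 0 = -28)
w = 1319/1876 (w = -41/(-28) + 51/(-67) = -41*(-1/28) + 51*(-1/67) = 41/28 - 51/67 = 1319/1876 ≈ 0.70309)
w**2 = (1319/1876)**2 = 1739761/3519376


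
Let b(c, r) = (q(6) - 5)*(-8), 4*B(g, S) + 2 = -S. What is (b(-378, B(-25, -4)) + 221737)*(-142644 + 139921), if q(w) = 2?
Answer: -603855203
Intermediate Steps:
B(g, S) = -1/2 - S/4 (B(g, S) = -1/2 + (-S)/4 = -1/2 - S/4)
b(c, r) = 24 (b(c, r) = (2 - 5)*(-8) = -3*(-8) = 24)
(b(-378, B(-25, -4)) + 221737)*(-142644 + 139921) = (24 + 221737)*(-142644 + 139921) = 221761*(-2723) = -603855203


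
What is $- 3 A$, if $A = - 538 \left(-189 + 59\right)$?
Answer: $-209820$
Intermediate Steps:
$A = 69940$ ($A = \left(-538\right) \left(-130\right) = 69940$)
$- 3 A = \left(-3\right) 69940 = -209820$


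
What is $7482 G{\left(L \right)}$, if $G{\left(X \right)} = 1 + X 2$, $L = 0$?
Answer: $7482$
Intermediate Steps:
$G{\left(X \right)} = 1 + 2 X$
$7482 G{\left(L \right)} = 7482 \left(1 + 2 \cdot 0\right) = 7482 \left(1 + 0\right) = 7482 \cdot 1 = 7482$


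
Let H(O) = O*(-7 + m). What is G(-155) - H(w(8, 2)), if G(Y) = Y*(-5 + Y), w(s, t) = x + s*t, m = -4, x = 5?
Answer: 25031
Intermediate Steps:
w(s, t) = 5 + s*t
H(O) = -11*O (H(O) = O*(-7 - 4) = O*(-11) = -11*O)
G(-155) - H(w(8, 2)) = -155*(-5 - 155) - (-11)*(5 + 8*2) = -155*(-160) - (-11)*(5 + 16) = 24800 - (-11)*21 = 24800 - 1*(-231) = 24800 + 231 = 25031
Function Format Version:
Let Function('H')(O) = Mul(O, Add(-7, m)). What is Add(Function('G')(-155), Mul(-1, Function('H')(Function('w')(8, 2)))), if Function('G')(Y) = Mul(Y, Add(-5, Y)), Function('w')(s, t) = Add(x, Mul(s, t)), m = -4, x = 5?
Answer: 25031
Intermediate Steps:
Function('w')(s, t) = Add(5, Mul(s, t))
Function('H')(O) = Mul(-11, O) (Function('H')(O) = Mul(O, Add(-7, -4)) = Mul(O, -11) = Mul(-11, O))
Add(Function('G')(-155), Mul(-1, Function('H')(Function('w')(8, 2)))) = Add(Mul(-155, Add(-5, -155)), Mul(-1, Mul(-11, Add(5, Mul(8, 2))))) = Add(Mul(-155, -160), Mul(-1, Mul(-11, Add(5, 16)))) = Add(24800, Mul(-1, Mul(-11, 21))) = Add(24800, Mul(-1, -231)) = Add(24800, 231) = 25031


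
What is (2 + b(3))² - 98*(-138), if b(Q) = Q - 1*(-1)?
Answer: 13560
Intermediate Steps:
b(Q) = 1 + Q (b(Q) = Q + 1 = 1 + Q)
(2 + b(3))² - 98*(-138) = (2 + (1 + 3))² - 98*(-138) = (2 + 4)² + 13524 = 6² + 13524 = 36 + 13524 = 13560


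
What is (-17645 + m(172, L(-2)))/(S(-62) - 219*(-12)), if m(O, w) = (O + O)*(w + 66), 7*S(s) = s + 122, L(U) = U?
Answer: 10199/6152 ≈ 1.6578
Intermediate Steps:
S(s) = 122/7 + s/7 (S(s) = (s + 122)/7 = (122 + s)/7 = 122/7 + s/7)
m(O, w) = 2*O*(66 + w) (m(O, w) = (2*O)*(66 + w) = 2*O*(66 + w))
(-17645 + m(172, L(-2)))/(S(-62) - 219*(-12)) = (-17645 + 2*172*(66 - 2))/((122/7 + (1/7)*(-62)) - 219*(-12)) = (-17645 + 2*172*64)/((122/7 - 62/7) + 2628) = (-17645 + 22016)/(60/7 + 2628) = 4371/(18456/7) = 4371*(7/18456) = 10199/6152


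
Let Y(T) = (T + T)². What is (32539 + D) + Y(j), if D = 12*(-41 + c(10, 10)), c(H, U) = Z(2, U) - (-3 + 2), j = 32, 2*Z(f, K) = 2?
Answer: 36167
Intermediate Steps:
Z(f, K) = 1 (Z(f, K) = (½)*2 = 1)
c(H, U) = 2 (c(H, U) = 1 - (-3 + 2) = 1 - 1*(-1) = 1 + 1 = 2)
Y(T) = 4*T² (Y(T) = (2*T)² = 4*T²)
D = -468 (D = 12*(-41 + 2) = 12*(-39) = -468)
(32539 + D) + Y(j) = (32539 - 468) + 4*32² = 32071 + 4*1024 = 32071 + 4096 = 36167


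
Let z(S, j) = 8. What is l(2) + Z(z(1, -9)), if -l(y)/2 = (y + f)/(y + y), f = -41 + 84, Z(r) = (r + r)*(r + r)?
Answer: 467/2 ≈ 233.50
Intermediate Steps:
Z(r) = 4*r**2 (Z(r) = (2*r)*(2*r) = 4*r**2)
f = 43
l(y) = -(43 + y)/y (l(y) = -2*(y + 43)/(y + y) = -2*(43 + y)/(2*y) = -2*(43 + y)*1/(2*y) = -(43 + y)/y)
l(2) + Z(z(1, -9)) = (-43 - 1*2)/2 + 4*8**2 = (-43 - 2)/2 + 4*64 = (1/2)*(-45) + 256 = -45/2 + 256 = 467/2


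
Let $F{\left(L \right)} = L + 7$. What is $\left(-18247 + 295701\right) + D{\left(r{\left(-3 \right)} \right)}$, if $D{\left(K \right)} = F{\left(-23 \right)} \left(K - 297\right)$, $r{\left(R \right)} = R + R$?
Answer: $282302$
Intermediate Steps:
$F{\left(L \right)} = 7 + L$
$r{\left(R \right)} = 2 R$
$D{\left(K \right)} = 4752 - 16 K$ ($D{\left(K \right)} = \left(7 - 23\right) \left(K - 297\right) = - 16 \left(-297 + K\right) = 4752 - 16 K$)
$\left(-18247 + 295701\right) + D{\left(r{\left(-3 \right)} \right)} = \left(-18247 + 295701\right) + \left(4752 - 16 \cdot 2 \left(-3\right)\right) = 277454 + \left(4752 - -96\right) = 277454 + \left(4752 + 96\right) = 277454 + 4848 = 282302$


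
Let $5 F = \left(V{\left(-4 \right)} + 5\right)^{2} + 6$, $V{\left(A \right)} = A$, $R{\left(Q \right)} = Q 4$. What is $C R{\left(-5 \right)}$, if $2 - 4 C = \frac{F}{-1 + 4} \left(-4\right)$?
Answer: $- \frac{58}{3} \approx -19.333$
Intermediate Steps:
$R{\left(Q \right)} = 4 Q$
$F = \frac{7}{5}$ ($F = \frac{\left(-4 + 5\right)^{2} + 6}{5} = \frac{1^{2} + 6}{5} = \frac{1 + 6}{5} = \frac{1}{5} \cdot 7 = \frac{7}{5} \approx 1.4$)
$C = \frac{29}{30}$ ($C = \frac{1}{2} - \frac{\frac{7}{5 \left(-1 + 4\right)} \left(-4\right)}{4} = \frac{1}{2} - \frac{\frac{7}{5 \cdot 3} \left(-4\right)}{4} = \frac{1}{2} - \frac{\frac{7}{5} \cdot \frac{1}{3} \left(-4\right)}{4} = \frac{1}{2} - \frac{\frac{7}{15} \left(-4\right)}{4} = \frac{1}{2} - - \frac{7}{15} = \frac{1}{2} + \frac{7}{15} = \frac{29}{30} \approx 0.96667$)
$C R{\left(-5 \right)} = \frac{29 \cdot 4 \left(-5\right)}{30} = \frac{29}{30} \left(-20\right) = - \frac{58}{3}$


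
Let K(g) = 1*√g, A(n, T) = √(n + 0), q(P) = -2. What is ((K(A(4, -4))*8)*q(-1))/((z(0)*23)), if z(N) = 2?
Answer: -8*√2/23 ≈ -0.49190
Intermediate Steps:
A(n, T) = √n
K(g) = √g
((K(A(4, -4))*8)*q(-1))/((z(0)*23)) = ((√(√4)*8)*(-2))/((2*23)) = ((√2*8)*(-2))/46 = ((8*√2)*(-2))*(1/46) = -16*√2*(1/46) = -8*√2/23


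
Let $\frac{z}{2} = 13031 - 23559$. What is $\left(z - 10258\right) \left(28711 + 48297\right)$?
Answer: $-2411428512$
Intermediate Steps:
$z = -21056$ ($z = 2 \left(13031 - 23559\right) = 2 \left(-10528\right) = -21056$)
$\left(z - 10258\right) \left(28711 + 48297\right) = \left(-21056 - 10258\right) \left(28711 + 48297\right) = \left(-31314\right) 77008 = -2411428512$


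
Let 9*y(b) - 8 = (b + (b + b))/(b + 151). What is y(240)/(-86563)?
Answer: -3848/304615197 ≈ -1.2632e-5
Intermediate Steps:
y(b) = 8/9 + b/(3*(151 + b)) (y(b) = 8/9 + ((b + (b + b))/(b + 151))/9 = 8/9 + ((b + 2*b)/(151 + b))/9 = 8/9 + ((3*b)/(151 + b))/9 = 8/9 + (3*b/(151 + b))/9 = 8/9 + b/(3*(151 + b)))
y(240)/(-86563) = ((1208 + 11*240)/(9*(151 + 240)))/(-86563) = ((⅑)*(1208 + 2640)/391)*(-1/86563) = ((⅑)*(1/391)*3848)*(-1/86563) = (3848/3519)*(-1/86563) = -3848/304615197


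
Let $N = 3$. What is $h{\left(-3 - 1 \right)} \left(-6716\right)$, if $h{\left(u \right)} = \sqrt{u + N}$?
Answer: $- 6716 i \approx - 6716.0 i$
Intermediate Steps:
$h{\left(u \right)} = \sqrt{3 + u}$ ($h{\left(u \right)} = \sqrt{u + 3} = \sqrt{3 + u}$)
$h{\left(-3 - 1 \right)} \left(-6716\right) = \sqrt{3 - 4} \left(-6716\right) = \sqrt{-1} \left(-6716\right) = i \left(-6716\right) = - 6716 i$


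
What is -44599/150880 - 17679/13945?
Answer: -131573623/84160864 ≈ -1.5634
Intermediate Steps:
-44599/150880 - 17679/13945 = -131573623/84160864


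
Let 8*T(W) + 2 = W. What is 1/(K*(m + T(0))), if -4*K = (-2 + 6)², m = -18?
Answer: 1/73 ≈ 0.013699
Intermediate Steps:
T(W) = -¼ + W/8
K = -4 (K = -(-2 + 6)²/4 = -¼*4² = -¼*16 = -4)
1/(K*(m + T(0))) = 1/(-4*(-18 + (-¼ + (⅛)*0))) = 1/(-4*(-18 + (-¼ + 0))) = 1/(-4*(-18 - ¼)) = 1/(-4*(-73/4)) = 1/73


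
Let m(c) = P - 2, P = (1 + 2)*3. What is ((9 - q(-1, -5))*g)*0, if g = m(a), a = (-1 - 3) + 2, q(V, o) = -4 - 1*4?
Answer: 0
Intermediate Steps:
q(V, o) = -8 (q(V, o) = -4 - 4 = -8)
P = 9 (P = 3*3 = 9)
a = -2 (a = -4 + 2 = -2)
m(c) = 7 (m(c) = 9 - 2 = 7)
g = 7
((9 - q(-1, -5))*g)*0 = ((9 - 1*(-8))*7)*0 = ((9 + 8)*7)*0 = (17*7)*0 = 119*0 = 0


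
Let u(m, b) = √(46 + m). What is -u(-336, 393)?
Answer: -I*√290 ≈ -17.029*I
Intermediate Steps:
-u(-336, 393) = -√(46 - 336) = -√(-290) = -I*√290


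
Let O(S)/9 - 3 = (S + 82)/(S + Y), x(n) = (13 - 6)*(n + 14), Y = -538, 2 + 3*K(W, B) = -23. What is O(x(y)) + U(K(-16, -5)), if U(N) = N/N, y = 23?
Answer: 17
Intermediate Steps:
K(W, B) = -25/3 (K(W, B) = -⅔ + (⅓)*(-23) = -⅔ - 23/3 = -25/3)
x(n) = 98 + 7*n (x(n) = 7*(14 + n) = 98 + 7*n)
O(S) = 27 + 9*(82 + S)/(-538 + S) (O(S) = 27 + 9*((S + 82)/(S - 538)) = 27 + 9*((82 + S)/(-538 + S)) = 27 + 9*(82 + S)/(-538 + S))
U(N) = 1
O(x(y)) + U(K(-16, -5)) = 36*(-383 + (98 + 7*23))/(-538 + (98 + 7*23)) + 1 = 36*(-383 + (98 + 161))/(-538 + (98 + 161)) + 1 = 36*(-383 + 259)/(-538 + 259) + 1 = 36*(-124)/(-279) + 1 = 36*(-1/279)*(-124) + 1 = 16 + 1 = 17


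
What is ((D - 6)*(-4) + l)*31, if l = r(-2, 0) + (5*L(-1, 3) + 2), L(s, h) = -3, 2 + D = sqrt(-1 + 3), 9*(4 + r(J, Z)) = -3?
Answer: 1364/3 - 124*sqrt(2) ≈ 279.30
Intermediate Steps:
r(J, Z) = -13/3 (r(J, Z) = -4 + (1/9)*(-3) = -4 - 1/3 = -13/3)
D = -2 + sqrt(2) (D = -2 + sqrt(-1 + 3) = -2 + sqrt(2) ≈ -0.58579)
l = -52/3 (l = -13/3 + (5*(-3) + 2) = -13/3 + (-15 + 2) = -13/3 - 13 = -52/3 ≈ -17.333)
((D - 6)*(-4) + l)*31 = (((-2 + sqrt(2)) - 6)*(-4) - 52/3)*31 = ((-8 + sqrt(2))*(-4) - 52/3)*31 = ((32 - 4*sqrt(2)) - 52/3)*31 = (44/3 - 4*sqrt(2))*31 = 1364/3 - 124*sqrt(2)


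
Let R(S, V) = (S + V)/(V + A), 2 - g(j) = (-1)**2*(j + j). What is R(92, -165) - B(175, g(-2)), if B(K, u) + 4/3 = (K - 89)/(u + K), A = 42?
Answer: 10773/7421 ≈ 1.4517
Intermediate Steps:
g(j) = 2 - 2*j (g(j) = 2 - (-1)**2*(j + j) = 2 - 2*j)
B(K, u) = -4/3 + (-89 + K)/(K + u) (B(K, u) = -4/3 + (K - 89)/(u + K) = -4/3 + (-89 + K)/(K + u))
R(S, V) = (S + V)/(42 + V) (R(S, V) = (S + V)/(V + 42) = (S + V)/(42 + V))
R(92, -165) - B(175, g(-2)) = (92 - 165)/(42 - 165) - (-267 - 1*175 - 4*(2 - 2*(-2)))/(3*(175 + (2 - 2*(-2)))) = -73/(-123) - (-267 - 175 - 4*(2 + 4))/(3*(175 + (2 + 4))) = -1/123*(-73) - (-267 - 175 - 4*6)/(3*(175 + 6)) = 73/123 - (-267 - 175 - 24)/(3*181) = 73/123 - (-466)/(3*181) = 73/123 - 1*(-466/543) = 73/123 + 466/543 = 10773/7421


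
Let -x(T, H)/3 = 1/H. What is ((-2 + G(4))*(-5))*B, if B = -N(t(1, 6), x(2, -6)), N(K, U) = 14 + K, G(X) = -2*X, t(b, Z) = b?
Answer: -750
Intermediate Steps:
x(T, H) = -3/H
B = -15 (B = -(14 + 1) = -1*15 = -15)
((-2 + G(4))*(-5))*B = ((-2 - 2*4)*(-5))*(-15) = ((-2 - 8)*(-5))*(-15) = -10*(-5)*(-15) = 50*(-15) = -750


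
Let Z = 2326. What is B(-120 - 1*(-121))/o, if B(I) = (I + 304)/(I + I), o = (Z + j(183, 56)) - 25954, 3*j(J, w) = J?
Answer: -305/47134 ≈ -0.0064709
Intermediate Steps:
j(J, w) = J/3
o = -23567 (o = (2326 + (1/3)*183) - 25954 = (2326 + 61) - 25954 = 2387 - 25954 = -23567)
B(I) = (304 + I)/(2*I) (B(I) = (304 + I)/((2*I)) = (304 + I)*(1/(2*I)) = (304 + I)/(2*I))
B(-120 - 1*(-121))/o = ((304 + (-120 - 1*(-121)))/(2*(-120 - 1*(-121))))/(-23567) = ((304 + (-120 + 121))/(2*(-120 + 121)))*(-1/23567) = ((1/2)*(304 + 1)/1)*(-1/23567) = ((1/2)*1*305)*(-1/23567) = (305/2)*(-1/23567) = -305/47134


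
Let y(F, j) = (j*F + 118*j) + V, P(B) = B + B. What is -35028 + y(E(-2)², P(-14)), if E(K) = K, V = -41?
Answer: -38485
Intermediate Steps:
P(B) = 2*B
y(F, j) = -41 + 118*j + F*j (y(F, j) = (j*F + 118*j) - 41 = (F*j + 118*j) - 41 = (118*j + F*j) - 41 = -41 + 118*j + F*j)
-35028 + y(E(-2)², P(-14)) = -35028 + (-41 + 118*(2*(-14)) + (-2)²*(2*(-14))) = -35028 + (-41 + 118*(-28) + 4*(-28)) = -35028 + (-41 - 3304 - 112) = -35028 - 3457 = -38485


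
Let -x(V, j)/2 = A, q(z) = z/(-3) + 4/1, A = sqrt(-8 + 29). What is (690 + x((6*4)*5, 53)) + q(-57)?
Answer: 713 - 2*sqrt(21) ≈ 703.83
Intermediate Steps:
A = sqrt(21) ≈ 4.5826
q(z) = 4 - z/3 (q(z) = z*(-1/3) + 4*1 = -z/3 + 4 = 4 - z/3)
x(V, j) = -2*sqrt(21)
(690 + x((6*4)*5, 53)) + q(-57) = (690 - 2*sqrt(21)) + (4 - 1/3*(-57)) = (690 - 2*sqrt(21)) + (4 + 19) = (690 - 2*sqrt(21)) + 23 = 713 - 2*sqrt(21)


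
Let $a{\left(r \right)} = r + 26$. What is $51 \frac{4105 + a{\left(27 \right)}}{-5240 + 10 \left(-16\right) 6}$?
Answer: $- \frac{106029}{3100} \approx -34.203$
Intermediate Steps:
$a{\left(r \right)} = 26 + r$
$51 \frac{4105 + a{\left(27 \right)}}{-5240 + 10 \left(-16\right) 6} = 51 \frac{4105 + \left(26 + 27\right)}{-5240 + 10 \left(-16\right) 6} = 51 \frac{4105 + 53}{-5240 - 960} = 51 \frac{4158}{-5240 - 960} = 51 \frac{4158}{-6200} = 51 \cdot 4158 \left(- \frac{1}{6200}\right) = 51 \left(- \frac{2079}{3100}\right) = - \frac{106029}{3100}$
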